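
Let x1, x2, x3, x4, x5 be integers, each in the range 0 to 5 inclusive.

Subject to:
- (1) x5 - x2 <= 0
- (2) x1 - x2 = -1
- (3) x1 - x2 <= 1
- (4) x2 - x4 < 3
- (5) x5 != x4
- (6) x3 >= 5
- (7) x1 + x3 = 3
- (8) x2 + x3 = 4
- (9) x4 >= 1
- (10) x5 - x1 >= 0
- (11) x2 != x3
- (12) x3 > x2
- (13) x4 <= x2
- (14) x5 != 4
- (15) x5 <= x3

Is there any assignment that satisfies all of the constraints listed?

Unsatisfiable

From constraints 9 and 13: x2 ≥ x4 ≥ 1. From constraint 6: x3 ≥ 5. Hence x2 + x3 ≥ 6. But constraint 8 requires x2 + x3 = 4, and 4 < 6. Contradiction.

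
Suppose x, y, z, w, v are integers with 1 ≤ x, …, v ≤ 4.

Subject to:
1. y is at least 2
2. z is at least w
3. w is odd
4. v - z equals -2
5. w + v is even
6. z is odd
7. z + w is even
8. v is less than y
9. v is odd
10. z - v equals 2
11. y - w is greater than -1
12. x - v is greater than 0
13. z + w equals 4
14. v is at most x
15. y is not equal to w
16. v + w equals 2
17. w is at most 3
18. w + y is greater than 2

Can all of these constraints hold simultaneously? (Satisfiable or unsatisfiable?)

Satisfiable

Setting (x, y, z, w, v) = (3, 3, 3, 1, 1) satisfies everything: constraint 4: v - z = -2; constraint 10: z - v = 2; constraint 11: y - w = 2, and the others follow.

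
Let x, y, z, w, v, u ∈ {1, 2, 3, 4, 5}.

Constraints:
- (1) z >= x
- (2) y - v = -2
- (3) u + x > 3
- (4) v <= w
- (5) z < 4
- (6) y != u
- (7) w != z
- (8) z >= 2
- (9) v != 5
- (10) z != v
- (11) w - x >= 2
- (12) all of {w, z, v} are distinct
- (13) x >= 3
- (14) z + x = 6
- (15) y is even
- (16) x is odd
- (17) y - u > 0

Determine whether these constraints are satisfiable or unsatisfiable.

The assignment x = 3, y = 2, z = 3, w = 5, v = 4, u = 1 works:
  constraint 2 holds since y - v = -2.
  constraint 3 holds since u + x = 4.
The rest check out directly.

Satisfiable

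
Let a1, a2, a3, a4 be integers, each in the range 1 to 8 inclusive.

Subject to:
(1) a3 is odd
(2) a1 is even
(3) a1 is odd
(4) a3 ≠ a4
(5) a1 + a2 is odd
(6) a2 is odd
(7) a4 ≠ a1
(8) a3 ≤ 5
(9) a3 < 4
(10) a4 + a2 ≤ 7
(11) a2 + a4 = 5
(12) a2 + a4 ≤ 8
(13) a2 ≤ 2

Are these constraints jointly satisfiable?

Constraint 3 makes a1 odd and constraint 6 makes a2 odd, so a1 + a2 must be even. Constraint 5 says a1 + a2 is odd — contradiction.

Unsatisfiable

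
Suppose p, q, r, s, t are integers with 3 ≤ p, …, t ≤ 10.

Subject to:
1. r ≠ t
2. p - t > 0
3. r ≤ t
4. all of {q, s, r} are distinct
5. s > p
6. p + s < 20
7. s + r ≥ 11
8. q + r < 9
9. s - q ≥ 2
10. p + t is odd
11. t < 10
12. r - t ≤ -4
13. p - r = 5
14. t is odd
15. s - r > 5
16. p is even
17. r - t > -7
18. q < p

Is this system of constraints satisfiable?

Try p = 8, q = 5, r = 3, s = 10, t = 7.
Check constraint 2: p - t = 1; constraint 6: p + s = 18; constraint 7: s + r = 13. The remaining constraints are straightforward to verify.

Satisfiable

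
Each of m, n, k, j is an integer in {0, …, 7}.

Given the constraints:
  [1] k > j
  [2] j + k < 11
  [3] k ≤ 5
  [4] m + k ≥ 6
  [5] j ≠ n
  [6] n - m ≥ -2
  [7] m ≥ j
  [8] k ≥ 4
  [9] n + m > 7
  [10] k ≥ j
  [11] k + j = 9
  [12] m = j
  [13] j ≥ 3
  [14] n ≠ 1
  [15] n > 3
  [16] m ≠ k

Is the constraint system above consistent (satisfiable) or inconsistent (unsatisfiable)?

One satisfying assignment is m = 4, n = 5, k = 5, j = 4.
For the less obvious constraints — constraint 2: j + k = 9; constraint 4: m + k = 9 — and the others hold by inspection.

Satisfiable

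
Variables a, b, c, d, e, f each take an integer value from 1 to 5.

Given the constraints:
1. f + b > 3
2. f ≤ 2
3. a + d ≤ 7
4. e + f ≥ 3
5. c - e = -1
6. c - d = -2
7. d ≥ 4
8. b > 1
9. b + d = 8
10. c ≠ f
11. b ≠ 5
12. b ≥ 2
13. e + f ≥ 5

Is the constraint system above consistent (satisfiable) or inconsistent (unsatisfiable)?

One satisfying assignment is a = 1, b = 3, c = 3, d = 5, e = 4, f = 2.
For the less obvious constraints — constraint 1: f + b = 5; constraint 3: a + d = 6; constraint 4: e + f = 6 — and the others hold by inspection.

Satisfiable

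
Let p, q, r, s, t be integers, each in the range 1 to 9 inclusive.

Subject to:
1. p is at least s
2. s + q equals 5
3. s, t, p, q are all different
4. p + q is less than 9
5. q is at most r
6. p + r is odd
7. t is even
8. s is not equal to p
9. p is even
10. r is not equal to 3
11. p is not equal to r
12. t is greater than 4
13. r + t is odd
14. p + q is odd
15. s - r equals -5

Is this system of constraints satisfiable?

The assignment p = 6, q = 1, r = 9, s = 4, t = 8 works:
  constraint 2 holds since s + q = 5.
  constraint 4 holds since p + q = 7.
The rest check out directly.

Satisfiable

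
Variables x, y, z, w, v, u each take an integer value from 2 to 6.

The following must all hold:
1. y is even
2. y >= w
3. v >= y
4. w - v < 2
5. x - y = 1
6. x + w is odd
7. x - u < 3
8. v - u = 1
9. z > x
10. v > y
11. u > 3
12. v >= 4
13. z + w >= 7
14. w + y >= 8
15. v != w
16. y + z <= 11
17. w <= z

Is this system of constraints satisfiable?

Satisfiable

Setting (x, y, z, w, v, u) = (5, 4, 6, 4, 5, 4) satisfies everything: constraint 4: w - v = -1; constraint 5: x - y = 1; constraint 7: x - u = 1, and the others follow.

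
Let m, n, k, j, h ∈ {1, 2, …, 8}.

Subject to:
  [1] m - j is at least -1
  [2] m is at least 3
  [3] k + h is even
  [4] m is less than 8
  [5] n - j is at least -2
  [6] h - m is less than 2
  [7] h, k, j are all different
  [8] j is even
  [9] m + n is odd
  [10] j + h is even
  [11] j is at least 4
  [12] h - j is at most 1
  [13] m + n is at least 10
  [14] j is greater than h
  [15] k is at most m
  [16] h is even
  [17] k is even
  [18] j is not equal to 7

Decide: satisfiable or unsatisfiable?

Satisfiable

The assignment m = 7, n = 6, k = 2, j = 8, h = 6 works:
  constraint 1 holds since m - j = -1.
  constraint 5 holds since n - j = -2.
The rest check out directly.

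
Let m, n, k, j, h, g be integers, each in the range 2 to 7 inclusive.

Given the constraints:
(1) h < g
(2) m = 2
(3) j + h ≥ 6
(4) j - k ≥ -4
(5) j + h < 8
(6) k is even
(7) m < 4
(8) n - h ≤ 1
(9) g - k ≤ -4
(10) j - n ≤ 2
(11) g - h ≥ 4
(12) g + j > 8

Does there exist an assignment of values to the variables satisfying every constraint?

Unsatisfiable

Constraints 4, 8, 9, 10, and 11 give g − h ≥ 4, h − n ≥ -1, n − j ≥ -2, j − k ≥ -4, k − g ≥ 4.
Adding all 5 inequalities: the left sides telescope to 0, and the right sides sum to 4 + (-1) + (-2) + (-4) + 4 = 1. So 0 ≥ 1, which is false.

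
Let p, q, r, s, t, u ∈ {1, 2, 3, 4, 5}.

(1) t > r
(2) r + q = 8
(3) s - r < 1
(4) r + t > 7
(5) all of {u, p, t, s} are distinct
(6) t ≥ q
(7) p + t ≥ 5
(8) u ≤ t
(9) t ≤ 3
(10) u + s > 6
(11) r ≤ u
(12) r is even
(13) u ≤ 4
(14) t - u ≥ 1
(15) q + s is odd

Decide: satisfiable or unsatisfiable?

From constraints 11 and 13: r ≤ u ≤ 4. From constraints 6 and 9: q ≤ t ≤ 3. Hence r + q ≤ 7. But constraint 2 requires r + q = 8, and 8 > 7. Contradiction.

Unsatisfiable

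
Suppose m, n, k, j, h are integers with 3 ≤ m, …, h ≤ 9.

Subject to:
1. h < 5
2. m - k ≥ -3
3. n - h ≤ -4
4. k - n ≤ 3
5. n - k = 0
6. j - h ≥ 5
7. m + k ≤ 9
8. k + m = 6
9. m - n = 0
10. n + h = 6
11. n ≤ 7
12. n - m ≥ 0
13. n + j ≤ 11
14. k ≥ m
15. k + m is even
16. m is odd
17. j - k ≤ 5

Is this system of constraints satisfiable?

Constraints 2, 3, 6, 12, and 17 give k − j ≥ -5, j − h ≥ 5, h − n ≥ 4, n − m ≥ 0, m − k ≥ -3.
Adding all 5 inequalities: the left sides telescope to 0, and the right sides sum to (-5) + 5 + 4 + 0 + (-3) = 1. So 0 ≥ 1, which is false.

Unsatisfiable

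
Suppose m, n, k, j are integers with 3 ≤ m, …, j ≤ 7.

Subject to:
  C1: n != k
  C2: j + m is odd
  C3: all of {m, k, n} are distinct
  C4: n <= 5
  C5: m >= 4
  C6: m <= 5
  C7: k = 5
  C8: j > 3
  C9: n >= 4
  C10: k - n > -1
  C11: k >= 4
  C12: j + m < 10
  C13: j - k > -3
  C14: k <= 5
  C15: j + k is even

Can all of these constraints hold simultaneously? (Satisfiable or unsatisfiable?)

Unsatisfiable

Constraints 4, 5, 6, 9, 11, and 14 confine each of m, k, n to the 2 values {4, 5}.
Constraint 3 requires all 3 of them to be distinct, but only 2 values are available — impossible by the pigeonhole principle.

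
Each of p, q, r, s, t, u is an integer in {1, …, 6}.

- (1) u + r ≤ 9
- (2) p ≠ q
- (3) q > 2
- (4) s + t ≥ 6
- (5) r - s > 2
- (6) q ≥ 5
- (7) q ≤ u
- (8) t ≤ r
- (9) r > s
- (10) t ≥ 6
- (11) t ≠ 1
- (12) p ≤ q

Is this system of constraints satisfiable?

From constraints 6 and 7: u ≥ q ≥ 5. From constraints 8 and 10: r ≥ t ≥ 6. Hence u + r ≥ 11. But constraint 1 requires u + r ≤ 9, and 9 < 11. Contradiction.

Unsatisfiable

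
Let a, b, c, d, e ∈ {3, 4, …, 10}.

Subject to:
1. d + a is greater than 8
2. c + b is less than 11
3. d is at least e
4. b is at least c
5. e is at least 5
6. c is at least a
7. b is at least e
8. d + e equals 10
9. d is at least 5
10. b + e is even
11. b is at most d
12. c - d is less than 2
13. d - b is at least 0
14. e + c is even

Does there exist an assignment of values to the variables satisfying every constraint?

Try a = 5, b = 5, c = 5, d = 5, e = 5.
Check constraint 1: d + a = 10; constraint 2: c + b = 10; constraint 8: d + e = 10. The remaining constraints are straightforward to verify.

Satisfiable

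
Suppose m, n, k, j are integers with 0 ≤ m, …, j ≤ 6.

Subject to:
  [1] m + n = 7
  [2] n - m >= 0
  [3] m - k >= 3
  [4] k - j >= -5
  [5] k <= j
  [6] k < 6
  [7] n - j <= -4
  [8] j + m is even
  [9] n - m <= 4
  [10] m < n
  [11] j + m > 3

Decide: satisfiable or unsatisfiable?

Unsatisfiable

Constraints 2, 3, 4, and 7 give k − j ≥ -5, j − n ≥ 4, n − m ≥ 0, m − k ≥ 3.
Adding all 4 inequalities: the left sides telescope to 0, and the right sides sum to (-5) + 4 + 0 + 3 = 2. So 0 ≥ 2, which is false.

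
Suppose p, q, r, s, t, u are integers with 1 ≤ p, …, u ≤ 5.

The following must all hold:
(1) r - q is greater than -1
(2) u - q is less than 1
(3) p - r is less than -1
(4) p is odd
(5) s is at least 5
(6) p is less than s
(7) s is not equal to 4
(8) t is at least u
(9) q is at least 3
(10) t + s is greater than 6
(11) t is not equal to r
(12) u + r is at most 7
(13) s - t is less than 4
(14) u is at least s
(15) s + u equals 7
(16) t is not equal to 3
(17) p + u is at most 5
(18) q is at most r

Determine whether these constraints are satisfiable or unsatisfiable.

From constraints 5 and 14: u ≥ s ≥ 5. From constraints 9 and 18: r ≥ q ≥ 3. Hence u + r ≥ 8. But constraint 12 requires u + r ≤ 7, and 7 < 8. Contradiction.

Unsatisfiable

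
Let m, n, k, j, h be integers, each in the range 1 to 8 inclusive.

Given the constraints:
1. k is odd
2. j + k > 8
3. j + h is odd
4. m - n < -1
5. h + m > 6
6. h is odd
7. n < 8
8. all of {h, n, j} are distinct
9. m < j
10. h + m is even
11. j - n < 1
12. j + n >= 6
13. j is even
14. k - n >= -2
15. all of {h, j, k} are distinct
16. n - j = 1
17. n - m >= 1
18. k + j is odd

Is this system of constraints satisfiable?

Satisfiable

Take m = 1, n = 5, k = 5, j = 4, h = 7. Then constraint 2: j + k = 9; constraint 4: m - n = -4; constraint 5: h + m = 8, and every other listed constraint is also met.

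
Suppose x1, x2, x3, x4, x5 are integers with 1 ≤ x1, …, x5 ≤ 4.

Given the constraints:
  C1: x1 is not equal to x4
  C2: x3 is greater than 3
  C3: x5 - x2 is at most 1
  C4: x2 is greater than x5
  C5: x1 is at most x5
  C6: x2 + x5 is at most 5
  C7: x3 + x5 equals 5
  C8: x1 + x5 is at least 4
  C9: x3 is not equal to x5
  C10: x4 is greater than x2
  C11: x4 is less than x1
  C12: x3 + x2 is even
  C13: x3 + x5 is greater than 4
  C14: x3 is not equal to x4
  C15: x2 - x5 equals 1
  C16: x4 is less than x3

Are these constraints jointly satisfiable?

Constraints 4, 5, 10, and 11 give x2 < x4, x4 < x1, x1 ≤ x5, x5 < x2. Chaining: x2 < x4 < x1 ≤ x5 < x2, which forces x2 < x2 — impossible.

Unsatisfiable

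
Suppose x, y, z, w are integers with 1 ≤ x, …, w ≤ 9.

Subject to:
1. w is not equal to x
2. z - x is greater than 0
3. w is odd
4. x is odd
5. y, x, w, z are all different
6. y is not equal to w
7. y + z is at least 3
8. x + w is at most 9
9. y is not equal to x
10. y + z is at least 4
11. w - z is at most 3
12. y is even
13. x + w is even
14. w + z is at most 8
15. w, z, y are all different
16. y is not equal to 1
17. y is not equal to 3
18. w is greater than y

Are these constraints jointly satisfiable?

The assignment x = 1, y = 4, z = 2, w = 5 works:
  constraint 2 holds since z - x = 1.
  constraint 7 holds since y + z = 6.
The rest check out directly.

Satisfiable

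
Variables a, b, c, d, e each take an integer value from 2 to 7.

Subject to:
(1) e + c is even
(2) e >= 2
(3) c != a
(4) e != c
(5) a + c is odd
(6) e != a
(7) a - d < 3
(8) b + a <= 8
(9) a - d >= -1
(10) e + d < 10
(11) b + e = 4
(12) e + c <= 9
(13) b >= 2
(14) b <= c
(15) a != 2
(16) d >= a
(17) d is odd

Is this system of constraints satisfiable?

Satisfiable

Setting (a, b, c, d, e) = (5, 2, 4, 5, 2) satisfies everything: constraint 7: a - d = 0; constraint 8: b + a = 7, and the others follow.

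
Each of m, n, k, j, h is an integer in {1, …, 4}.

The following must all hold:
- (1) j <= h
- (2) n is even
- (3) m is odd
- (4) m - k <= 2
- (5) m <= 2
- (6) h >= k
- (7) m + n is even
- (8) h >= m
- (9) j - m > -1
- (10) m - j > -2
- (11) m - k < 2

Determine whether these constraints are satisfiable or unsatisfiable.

Unsatisfiable

Constraint 3 makes m odd and constraint 2 makes n even, so m + n must be odd. Constraint 7 says m + n is even — contradiction.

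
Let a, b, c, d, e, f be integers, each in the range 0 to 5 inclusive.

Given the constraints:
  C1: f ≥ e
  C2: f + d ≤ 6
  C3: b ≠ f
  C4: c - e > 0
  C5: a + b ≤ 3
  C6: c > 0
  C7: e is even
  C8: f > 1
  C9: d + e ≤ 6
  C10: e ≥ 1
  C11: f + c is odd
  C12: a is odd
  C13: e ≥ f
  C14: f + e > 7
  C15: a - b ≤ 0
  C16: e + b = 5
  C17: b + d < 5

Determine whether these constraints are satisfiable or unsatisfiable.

Satisfiable

Try a = 1, b = 1, c = 5, d = 2, e = 4, f = 4.
Check constraint 2: f + d = 6; constraint 4: c - e = 1; constraint 5: a + b = 2. The remaining constraints are straightforward to verify.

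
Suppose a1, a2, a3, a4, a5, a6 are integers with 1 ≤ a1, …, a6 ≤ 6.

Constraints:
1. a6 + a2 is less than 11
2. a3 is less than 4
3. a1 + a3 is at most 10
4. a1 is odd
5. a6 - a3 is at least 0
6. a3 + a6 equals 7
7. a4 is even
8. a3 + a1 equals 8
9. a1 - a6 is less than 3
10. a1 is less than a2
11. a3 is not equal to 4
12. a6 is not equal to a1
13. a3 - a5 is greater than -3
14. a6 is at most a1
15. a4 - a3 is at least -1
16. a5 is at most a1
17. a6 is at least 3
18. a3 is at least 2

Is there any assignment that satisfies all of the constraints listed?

Setting (a1, a2, a3, a4, a5, a6) = (5, 6, 3, 4, 3, 4) satisfies everything: constraint 1: a6 + a2 = 10; constraint 3: a1 + a3 = 8, and the others follow.

Satisfiable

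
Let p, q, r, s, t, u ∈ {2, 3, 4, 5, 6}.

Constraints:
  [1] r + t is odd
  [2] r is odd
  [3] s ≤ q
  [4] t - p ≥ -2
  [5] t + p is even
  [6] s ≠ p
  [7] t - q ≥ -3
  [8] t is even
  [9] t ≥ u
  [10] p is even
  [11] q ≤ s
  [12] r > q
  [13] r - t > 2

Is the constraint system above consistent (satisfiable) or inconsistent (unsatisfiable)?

Setting (p, q, r, s, t, u) = (4, 2, 5, 2, 2, 2) satisfies everything: constraint 4: t - p = -2; constraint 7: t - q = 0, and the others follow.

Satisfiable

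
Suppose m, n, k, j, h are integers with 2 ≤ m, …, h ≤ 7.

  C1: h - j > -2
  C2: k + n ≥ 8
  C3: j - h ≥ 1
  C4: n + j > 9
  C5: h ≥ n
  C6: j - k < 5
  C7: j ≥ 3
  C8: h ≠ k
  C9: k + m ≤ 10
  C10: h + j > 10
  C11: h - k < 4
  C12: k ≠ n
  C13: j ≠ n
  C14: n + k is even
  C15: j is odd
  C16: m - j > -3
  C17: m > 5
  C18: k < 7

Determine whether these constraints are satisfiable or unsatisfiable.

Satisfiable

One satisfying assignment is m = 6, n = 5, k = 3, j = 7, h = 6.
For the less obvious constraints — constraint 1: h - j = -1; constraint 2: k + n = 8 — and the others hold by inspection.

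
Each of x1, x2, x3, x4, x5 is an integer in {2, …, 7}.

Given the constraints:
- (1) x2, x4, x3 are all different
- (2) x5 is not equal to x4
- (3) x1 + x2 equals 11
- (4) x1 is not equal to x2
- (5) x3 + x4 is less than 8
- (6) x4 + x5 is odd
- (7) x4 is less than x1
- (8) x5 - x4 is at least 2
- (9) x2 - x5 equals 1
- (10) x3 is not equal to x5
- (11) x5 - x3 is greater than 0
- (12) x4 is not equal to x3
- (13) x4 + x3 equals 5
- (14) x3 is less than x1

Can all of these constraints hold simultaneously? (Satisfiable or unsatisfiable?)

Satisfiable

The assignment x1 = 5, x2 = 6, x3 = 3, x4 = 2, x5 = 5 works:
  constraint 3 holds since x1 + x2 = 11.
  constraint 5 holds since x3 + x4 = 5.
  constraint 8 holds since x5 - x4 = 3.
The rest check out directly.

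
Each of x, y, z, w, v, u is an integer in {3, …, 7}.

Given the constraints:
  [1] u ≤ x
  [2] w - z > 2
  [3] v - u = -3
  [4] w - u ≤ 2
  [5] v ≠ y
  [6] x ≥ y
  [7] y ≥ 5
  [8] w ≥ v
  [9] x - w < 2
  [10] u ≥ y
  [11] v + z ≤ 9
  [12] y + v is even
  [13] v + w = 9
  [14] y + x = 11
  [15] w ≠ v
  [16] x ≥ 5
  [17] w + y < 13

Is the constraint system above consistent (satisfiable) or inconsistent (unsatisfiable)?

Satisfiable

Setting (x, y, z, w, v, u) = (6, 5, 3, 6, 3, 6) satisfies everything: constraint 2: w - z = 3; constraint 3: v - u = -3; constraint 4: w - u = 0, and the others follow.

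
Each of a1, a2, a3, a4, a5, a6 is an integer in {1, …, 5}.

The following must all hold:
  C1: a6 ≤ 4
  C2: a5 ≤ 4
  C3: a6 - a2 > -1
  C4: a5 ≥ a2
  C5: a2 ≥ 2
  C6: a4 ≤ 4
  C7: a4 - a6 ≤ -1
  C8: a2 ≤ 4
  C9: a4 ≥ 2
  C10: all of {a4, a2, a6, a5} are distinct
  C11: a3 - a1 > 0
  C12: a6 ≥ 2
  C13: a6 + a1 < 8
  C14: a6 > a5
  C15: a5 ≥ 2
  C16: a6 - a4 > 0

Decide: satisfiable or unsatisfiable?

Constraints 1, 2, 5, 6, 8, 9, 12, and 15 confine each of a4, a2, a6, a5 to the 3 values {2, …, 4}.
Constraint 10 requires all 4 of them to be distinct, but only 3 values are available — impossible by the pigeonhole principle.

Unsatisfiable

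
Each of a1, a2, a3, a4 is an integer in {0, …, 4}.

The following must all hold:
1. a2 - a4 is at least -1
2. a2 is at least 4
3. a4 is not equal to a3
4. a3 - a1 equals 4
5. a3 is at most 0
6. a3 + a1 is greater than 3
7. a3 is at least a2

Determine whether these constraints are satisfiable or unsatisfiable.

Unsatisfiable

From constraints 2 and 7: a3 ≥ a2 and a2 ≥ 4, so a3 ≥ 4. From constraint 5: a3 ≤ 0. But 0 < 4, so no value of a3 works.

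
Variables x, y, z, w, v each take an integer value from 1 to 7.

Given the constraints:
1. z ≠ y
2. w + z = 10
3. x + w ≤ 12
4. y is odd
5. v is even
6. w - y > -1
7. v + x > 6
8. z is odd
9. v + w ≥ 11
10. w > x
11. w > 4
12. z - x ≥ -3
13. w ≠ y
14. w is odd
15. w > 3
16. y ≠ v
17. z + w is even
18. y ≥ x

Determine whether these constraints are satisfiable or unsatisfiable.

Setting (x, y, z, w, v) = (3, 5, 3, 7, 6) satisfies everything: constraint 2: w + z = 10; constraint 3: x + w = 10, and the others follow.

Satisfiable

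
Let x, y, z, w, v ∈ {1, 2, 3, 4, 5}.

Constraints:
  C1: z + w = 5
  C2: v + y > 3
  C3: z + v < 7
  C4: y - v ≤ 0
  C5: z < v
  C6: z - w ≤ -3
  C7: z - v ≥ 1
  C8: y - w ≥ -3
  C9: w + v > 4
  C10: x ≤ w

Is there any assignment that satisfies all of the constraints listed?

Constraints 4, 6, 7, and 8 give v − y ≥ 0, y − w ≥ -3, w − z ≥ 3, z − v ≥ 1.
Adding all 4 inequalities: the left sides telescope to 0, and the right sides sum to 0 + (-3) + 3 + 1 = 1. So 0 ≥ 1, which is false.

Unsatisfiable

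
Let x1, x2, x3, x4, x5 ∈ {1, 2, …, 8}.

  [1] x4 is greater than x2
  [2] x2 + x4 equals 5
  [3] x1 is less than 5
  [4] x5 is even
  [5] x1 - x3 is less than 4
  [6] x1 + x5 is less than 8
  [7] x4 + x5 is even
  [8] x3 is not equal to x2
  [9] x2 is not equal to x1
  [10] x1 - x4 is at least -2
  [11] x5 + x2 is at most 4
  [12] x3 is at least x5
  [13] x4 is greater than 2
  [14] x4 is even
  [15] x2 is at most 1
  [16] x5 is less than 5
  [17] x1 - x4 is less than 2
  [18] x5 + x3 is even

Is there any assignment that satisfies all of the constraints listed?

Satisfiable

One satisfying assignment is x1 = 3, x2 = 1, x3 = 2, x4 = 4, x5 = 2.
For the less obvious constraints — constraint 2: x2 + x4 = 5; constraint 5: x1 - x3 = 1 — and the others hold by inspection.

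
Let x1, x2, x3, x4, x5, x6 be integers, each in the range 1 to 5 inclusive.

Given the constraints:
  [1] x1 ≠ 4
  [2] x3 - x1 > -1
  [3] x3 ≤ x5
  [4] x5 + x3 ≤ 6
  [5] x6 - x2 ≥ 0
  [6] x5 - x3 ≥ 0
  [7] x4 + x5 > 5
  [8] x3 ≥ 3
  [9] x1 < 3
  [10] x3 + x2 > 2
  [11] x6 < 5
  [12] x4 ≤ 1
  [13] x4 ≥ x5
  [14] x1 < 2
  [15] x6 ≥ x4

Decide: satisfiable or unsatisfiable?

Unsatisfiable

From constraints 3 and 8: x5 ≥ x3 and x3 ≥ 3, so x5 ≥ 3. From constraints 12 and 13: x5 ≤ x4 and x4 ≤ 1, so x5 ≤ 1. But 1 < 3, so no value of x5 works.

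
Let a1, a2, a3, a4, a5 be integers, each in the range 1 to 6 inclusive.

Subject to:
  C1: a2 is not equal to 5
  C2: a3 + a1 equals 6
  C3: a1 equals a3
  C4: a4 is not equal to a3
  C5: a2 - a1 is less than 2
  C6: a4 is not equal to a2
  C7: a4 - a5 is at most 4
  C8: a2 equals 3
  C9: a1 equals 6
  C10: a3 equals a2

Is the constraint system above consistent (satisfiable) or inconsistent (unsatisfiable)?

Constraint 9 fixes a1 = 6 and constraint 8 fixes a2 = 3. Constraints 3 and 10 give a1 = a3 = a2, so a1 = a2. But 6 ≠ 3 — contradiction.

Unsatisfiable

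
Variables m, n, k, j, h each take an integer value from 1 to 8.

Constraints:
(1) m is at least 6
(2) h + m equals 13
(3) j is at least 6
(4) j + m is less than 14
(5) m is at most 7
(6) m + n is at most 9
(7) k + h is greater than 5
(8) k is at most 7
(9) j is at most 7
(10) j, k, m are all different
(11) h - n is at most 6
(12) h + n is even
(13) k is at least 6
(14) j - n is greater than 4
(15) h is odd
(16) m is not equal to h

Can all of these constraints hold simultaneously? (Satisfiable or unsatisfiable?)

Constraints 1, 3, 5, 8, 9, and 13 confine each of j, k, m to the 2 values {6, 7}.
Constraint 10 requires all 3 of them to be distinct, but only 2 values are available — impossible by the pigeonhole principle.

Unsatisfiable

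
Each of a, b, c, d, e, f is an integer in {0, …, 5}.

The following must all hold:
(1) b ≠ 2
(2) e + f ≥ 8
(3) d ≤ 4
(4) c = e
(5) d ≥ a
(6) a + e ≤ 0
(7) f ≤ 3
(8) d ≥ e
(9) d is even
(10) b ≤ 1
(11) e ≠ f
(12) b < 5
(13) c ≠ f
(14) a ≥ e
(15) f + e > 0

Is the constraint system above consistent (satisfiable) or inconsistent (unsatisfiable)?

Unsatisfiable

From constraints 3 and 8: e ≤ d ≤ 4. From constraint 7: f ≤ 3. Hence e + f ≤ 7. But constraint 2 requires e + f ≥ 8, and 8 > 7. Contradiction.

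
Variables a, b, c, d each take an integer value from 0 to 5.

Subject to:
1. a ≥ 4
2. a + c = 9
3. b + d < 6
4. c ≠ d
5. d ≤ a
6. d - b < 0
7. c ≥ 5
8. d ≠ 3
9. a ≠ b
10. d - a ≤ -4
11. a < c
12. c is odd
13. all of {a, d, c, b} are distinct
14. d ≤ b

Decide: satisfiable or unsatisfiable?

Satisfiable

Setting (a, b, c, d) = (4, 3, 5, 0) satisfies everything: constraint 2: a + c = 9; constraint 3: b + d = 3; constraint 6: d - b = -3, and the others follow.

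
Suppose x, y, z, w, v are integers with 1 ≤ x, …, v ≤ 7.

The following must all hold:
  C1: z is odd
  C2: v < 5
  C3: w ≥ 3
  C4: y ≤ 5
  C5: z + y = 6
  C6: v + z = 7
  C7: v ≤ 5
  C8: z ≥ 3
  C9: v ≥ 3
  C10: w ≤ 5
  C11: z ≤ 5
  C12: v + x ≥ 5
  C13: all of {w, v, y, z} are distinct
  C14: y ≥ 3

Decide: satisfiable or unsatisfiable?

Unsatisfiable

Constraints 3, 4, 7, 8, 9, 10, 11, and 14 confine each of w, v, y, z to the 3 values {3, …, 5}.
Constraint 13 requires all 4 of them to be distinct, but only 3 values are available — impossible by the pigeonhole principle.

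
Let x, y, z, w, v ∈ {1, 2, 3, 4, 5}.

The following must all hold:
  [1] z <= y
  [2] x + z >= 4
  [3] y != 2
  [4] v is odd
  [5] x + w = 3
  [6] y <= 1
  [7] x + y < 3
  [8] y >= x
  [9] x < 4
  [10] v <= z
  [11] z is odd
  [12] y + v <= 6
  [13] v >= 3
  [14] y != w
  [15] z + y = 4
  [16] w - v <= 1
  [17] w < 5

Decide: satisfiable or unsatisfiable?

Unsatisfiable

From constraints 10 and 13: z ≥ v and v ≥ 3, so z ≥ 3. From constraints 1 and 6: z ≤ y and y ≤ 1, so z ≤ 1. But 1 < 3, so no value of z works.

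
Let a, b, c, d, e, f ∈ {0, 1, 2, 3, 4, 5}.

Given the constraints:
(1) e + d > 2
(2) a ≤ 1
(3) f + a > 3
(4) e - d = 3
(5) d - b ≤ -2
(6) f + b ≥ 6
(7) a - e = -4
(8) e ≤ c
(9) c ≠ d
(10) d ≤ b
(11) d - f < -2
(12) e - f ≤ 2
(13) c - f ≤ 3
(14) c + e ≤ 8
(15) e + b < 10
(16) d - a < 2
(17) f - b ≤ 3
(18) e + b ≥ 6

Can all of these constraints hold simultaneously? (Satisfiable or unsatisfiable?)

Satisfiable

The assignment a = 0, b = 4, c = 4, d = 1, e = 4, f = 4 works:
  constraint 1 holds since e + d = 5.
  constraint 3 holds since f + a = 4.
  constraint 4 holds since e - d = 3.
The rest check out directly.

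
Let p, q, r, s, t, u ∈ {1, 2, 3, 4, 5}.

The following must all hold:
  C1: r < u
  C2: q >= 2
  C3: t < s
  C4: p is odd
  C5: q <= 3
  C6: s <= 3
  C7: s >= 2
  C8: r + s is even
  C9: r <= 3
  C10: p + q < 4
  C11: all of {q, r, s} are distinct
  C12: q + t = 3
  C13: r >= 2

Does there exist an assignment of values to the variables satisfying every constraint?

Unsatisfiable

Constraints 2, 5, 6, 7, 9, and 13 confine each of q, r, s to the 2 values {2, 3}.
Constraint 11 requires all 3 of them to be distinct, but only 2 values are available — impossible by the pigeonhole principle.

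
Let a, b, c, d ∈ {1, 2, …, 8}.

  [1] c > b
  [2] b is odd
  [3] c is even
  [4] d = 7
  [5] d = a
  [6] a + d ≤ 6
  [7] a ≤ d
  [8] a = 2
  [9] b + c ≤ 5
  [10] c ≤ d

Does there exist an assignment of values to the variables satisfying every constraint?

Unsatisfiable

Constraint 4 fixes d = 7 and constraint 8 fixes a = 2, but constraint 5 requires d = a. Since 7 ≠ 2, contradiction.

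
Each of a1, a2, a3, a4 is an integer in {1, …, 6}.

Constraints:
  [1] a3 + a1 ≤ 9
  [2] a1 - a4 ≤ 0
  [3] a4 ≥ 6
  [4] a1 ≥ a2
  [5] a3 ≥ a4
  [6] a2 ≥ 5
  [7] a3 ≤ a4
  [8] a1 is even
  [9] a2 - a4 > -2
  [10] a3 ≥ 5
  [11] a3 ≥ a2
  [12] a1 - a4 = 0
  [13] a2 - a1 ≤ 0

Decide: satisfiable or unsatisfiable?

Unsatisfiable

From constraints 3 and 5: a3 ≥ a4 ≥ 6. From constraints 4 and 6: a1 ≥ a2 ≥ 5. Hence a3 + a1 ≥ 11. But constraint 1 requires a3 + a1 ≤ 9, and 9 < 11. Contradiction.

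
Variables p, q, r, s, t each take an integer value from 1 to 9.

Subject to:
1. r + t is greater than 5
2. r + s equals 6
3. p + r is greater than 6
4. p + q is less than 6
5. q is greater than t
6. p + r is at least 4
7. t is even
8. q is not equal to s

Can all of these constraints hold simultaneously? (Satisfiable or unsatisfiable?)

Try p = 2, q = 3, r = 5, s = 1, t = 2.
Check constraint 1: r + t = 7; constraint 2: r + s = 6; constraint 3: p + r = 7. The remaining constraints are straightforward to verify.

Satisfiable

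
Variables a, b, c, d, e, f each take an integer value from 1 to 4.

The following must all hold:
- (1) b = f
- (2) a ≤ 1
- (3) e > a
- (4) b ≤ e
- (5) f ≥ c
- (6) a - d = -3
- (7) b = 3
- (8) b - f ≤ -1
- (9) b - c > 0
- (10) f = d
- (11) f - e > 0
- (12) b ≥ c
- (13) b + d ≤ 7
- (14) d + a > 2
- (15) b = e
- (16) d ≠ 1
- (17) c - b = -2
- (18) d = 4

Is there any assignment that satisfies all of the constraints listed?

Unsatisfiable

Constraint 7 fixes b = 3 and constraint 18 fixes d = 4. Constraints 1 and 10 give b = f = d, so b = d. But 3 ≠ 4 — contradiction.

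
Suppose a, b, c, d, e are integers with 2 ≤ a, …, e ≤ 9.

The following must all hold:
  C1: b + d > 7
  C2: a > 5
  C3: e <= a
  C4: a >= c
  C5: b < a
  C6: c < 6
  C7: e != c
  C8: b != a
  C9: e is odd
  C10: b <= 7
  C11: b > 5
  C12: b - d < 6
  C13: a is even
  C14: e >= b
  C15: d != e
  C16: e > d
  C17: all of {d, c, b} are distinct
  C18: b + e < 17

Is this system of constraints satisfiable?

The assignment a = 8, b = 7, c = 4, d = 3, e = 7 works:
  constraint 1 holds since b + d = 10.
  constraint 12 holds since b - d = 4.
  constraint 18 holds since b + e = 14.
The rest check out directly.

Satisfiable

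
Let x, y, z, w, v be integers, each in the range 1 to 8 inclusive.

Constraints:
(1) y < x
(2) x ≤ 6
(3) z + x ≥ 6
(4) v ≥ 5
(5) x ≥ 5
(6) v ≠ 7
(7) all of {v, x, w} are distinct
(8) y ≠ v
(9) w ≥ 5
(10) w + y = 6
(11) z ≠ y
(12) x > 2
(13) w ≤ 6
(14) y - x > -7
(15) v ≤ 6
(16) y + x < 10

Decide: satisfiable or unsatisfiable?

Unsatisfiable

Constraints 2, 4, 5, 9, 13, and 15 confine each of v, x, w to the 2 values {5, 6}.
Constraint 7 requires all 3 of them to be distinct, but only 2 values are available — impossible by the pigeonhole principle.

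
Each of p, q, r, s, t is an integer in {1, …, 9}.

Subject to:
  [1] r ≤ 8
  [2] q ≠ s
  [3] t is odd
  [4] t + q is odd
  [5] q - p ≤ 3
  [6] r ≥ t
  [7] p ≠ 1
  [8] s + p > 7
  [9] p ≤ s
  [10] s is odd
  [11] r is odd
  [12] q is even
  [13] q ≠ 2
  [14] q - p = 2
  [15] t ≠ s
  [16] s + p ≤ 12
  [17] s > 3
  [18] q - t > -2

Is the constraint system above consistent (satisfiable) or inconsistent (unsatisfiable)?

Satisfiable

The assignment p = 2, q = 4, r = 7, s = 7, t = 3 works:
  constraint 5 holds since q - p = 2.
  constraint 8 holds since s + p = 9.
The rest check out directly.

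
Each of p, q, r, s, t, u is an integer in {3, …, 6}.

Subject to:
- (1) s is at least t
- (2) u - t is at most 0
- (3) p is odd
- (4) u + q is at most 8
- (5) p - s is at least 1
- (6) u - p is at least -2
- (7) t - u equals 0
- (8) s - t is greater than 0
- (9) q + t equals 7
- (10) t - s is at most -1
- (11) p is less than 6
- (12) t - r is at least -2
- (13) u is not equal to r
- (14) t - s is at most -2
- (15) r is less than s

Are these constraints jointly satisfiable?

Constraints 2, 5, 6, and 14 give t − u ≥ 0, u − p ≥ -2, p − s ≥ 1, s − t ≥ 2.
Adding all 4 inequalities: the left sides telescope to 0, and the right sides sum to 0 + (-2) + 1 + 2 = 1. So 0 ≥ 1, which is false.

Unsatisfiable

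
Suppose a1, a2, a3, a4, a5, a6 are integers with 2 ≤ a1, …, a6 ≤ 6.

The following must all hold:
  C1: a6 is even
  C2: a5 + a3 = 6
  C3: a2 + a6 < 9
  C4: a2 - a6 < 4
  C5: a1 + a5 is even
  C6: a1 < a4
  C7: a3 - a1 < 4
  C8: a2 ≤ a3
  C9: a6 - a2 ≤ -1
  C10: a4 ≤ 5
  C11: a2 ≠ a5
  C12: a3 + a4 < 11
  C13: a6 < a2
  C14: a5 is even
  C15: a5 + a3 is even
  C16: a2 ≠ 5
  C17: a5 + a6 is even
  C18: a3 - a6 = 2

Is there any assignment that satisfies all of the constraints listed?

The assignment a1 = 2, a2 = 4, a3 = 4, a4 = 4, a5 = 2, a6 = 2 works:
  constraint 2 holds since a5 + a3 = 6.
  constraint 3 holds since a2 + a6 = 6.
  constraint 4 holds since a2 - a6 = 2.
The rest check out directly.

Satisfiable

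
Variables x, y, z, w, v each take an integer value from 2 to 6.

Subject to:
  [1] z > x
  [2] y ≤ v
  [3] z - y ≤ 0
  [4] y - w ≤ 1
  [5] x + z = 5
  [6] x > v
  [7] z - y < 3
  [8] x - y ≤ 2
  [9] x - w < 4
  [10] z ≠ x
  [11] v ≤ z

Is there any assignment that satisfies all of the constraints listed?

Constraints 1, 2, 3, and 6 give x < z, z ≤ y, y ≤ v, v < x. Chaining: x < z ≤ y ≤ v < x, which forces x < x — impossible.

Unsatisfiable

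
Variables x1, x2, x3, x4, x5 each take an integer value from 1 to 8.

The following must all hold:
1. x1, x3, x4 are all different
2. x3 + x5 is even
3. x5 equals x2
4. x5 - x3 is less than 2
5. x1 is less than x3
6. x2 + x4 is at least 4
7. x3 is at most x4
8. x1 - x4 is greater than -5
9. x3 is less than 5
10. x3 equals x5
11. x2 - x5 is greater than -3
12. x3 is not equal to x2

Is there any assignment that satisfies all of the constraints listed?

Unsatisfiable

From constraints 3 and 10, x3 = x5 = x2, so x3 = x2. But constraint 12 says x3 ≠ x2. Contradiction.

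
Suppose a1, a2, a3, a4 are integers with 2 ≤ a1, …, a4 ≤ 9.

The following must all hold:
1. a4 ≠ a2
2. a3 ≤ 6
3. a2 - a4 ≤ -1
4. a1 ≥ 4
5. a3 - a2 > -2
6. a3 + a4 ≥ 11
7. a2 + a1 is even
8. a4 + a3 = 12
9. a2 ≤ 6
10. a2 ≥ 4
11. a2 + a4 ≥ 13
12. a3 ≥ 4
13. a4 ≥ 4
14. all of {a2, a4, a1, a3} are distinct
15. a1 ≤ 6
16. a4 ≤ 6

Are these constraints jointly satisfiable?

Constraints 2, 4, 9, 10, 12, 13, 15, and 16 confine each of a2, a4, a1, a3 to the 3 values {4, …, 6}.
Constraint 14 requires all 4 of them to be distinct, but only 3 values are available — impossible by the pigeonhole principle.

Unsatisfiable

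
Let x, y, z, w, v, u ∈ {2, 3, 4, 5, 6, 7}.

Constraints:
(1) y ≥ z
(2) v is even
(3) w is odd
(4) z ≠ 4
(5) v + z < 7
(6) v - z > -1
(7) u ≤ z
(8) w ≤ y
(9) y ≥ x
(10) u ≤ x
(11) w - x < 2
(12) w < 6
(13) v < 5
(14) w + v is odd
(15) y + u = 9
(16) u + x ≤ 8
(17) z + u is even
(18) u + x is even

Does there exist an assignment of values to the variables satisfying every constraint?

Satisfiable

Take x = 4, y = 7, z = 2, w = 5, v = 4, u = 2. Then constraint 5: v + z = 6; constraint 6: v - z = 2; constraint 11: w - x = 1, and every other listed constraint is also met.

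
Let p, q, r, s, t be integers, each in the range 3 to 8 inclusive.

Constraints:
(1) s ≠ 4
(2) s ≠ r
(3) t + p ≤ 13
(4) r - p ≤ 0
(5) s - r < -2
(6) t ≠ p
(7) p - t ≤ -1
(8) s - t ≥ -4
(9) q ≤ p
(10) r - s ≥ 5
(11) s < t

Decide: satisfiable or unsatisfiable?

Constraints 4, 7, 8, and 10 give s − t ≥ -4, t − p ≥ 1, p − r ≥ 0, r − s ≥ 5.
Adding all 4 inequalities: the left sides telescope to 0, and the right sides sum to (-4) + 1 + 0 + 5 = 2. So 0 ≥ 2, which is false.

Unsatisfiable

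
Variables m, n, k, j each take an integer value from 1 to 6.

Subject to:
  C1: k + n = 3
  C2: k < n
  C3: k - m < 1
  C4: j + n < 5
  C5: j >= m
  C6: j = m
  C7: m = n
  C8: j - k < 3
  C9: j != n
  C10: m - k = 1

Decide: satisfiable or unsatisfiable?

Unsatisfiable

From constraints 6 and 7, j = m = n, so j = n. But constraint 9 says j ≠ n. Contradiction.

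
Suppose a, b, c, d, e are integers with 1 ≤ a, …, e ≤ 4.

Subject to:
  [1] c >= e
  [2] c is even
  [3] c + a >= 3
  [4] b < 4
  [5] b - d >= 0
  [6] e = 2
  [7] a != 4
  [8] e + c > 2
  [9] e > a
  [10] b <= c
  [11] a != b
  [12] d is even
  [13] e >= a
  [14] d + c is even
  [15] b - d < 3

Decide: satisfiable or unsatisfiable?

Setting (a, b, c, d, e) = (1, 2, 2, 2, 2) satisfies everything: constraint 3: c + a = 3; constraint 5: b - d = 0; constraint 8: e + c = 4, and the others follow.

Satisfiable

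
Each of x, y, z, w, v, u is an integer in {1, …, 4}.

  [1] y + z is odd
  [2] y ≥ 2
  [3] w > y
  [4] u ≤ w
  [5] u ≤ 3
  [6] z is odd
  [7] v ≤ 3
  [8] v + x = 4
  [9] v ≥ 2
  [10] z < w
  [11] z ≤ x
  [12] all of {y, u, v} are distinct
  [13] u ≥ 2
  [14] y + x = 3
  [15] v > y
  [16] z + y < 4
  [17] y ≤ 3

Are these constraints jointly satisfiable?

Unsatisfiable

Constraints 2, 5, 7, 9, 13, and 17 confine each of y, u, v to the 2 values {2, 3}.
Constraint 12 requires all 3 of them to be distinct, but only 2 values are available — impossible by the pigeonhole principle.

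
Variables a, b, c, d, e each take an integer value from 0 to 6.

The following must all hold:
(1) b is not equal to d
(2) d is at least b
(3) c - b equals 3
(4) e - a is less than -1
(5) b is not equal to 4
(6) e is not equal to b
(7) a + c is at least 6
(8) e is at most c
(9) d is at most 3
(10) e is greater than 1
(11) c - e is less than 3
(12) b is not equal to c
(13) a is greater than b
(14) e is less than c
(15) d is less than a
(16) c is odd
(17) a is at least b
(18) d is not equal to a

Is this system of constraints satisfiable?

The assignment a = 5, b = 0, c = 3, d = 1, e = 2 works:
  constraint 3 holds since c - b = 3.
  constraint 4 holds since e - a = -3.
The rest check out directly.

Satisfiable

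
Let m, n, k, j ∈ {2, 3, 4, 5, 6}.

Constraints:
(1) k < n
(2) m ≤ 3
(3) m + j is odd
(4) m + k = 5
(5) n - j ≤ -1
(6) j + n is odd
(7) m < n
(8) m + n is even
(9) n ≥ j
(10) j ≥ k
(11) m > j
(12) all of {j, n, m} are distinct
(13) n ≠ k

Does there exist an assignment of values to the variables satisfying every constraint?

Constraints 5, 7, and 11 give m < n, n < j, j < m. Chaining: m < n < j < m, which forces m < m — impossible.

Unsatisfiable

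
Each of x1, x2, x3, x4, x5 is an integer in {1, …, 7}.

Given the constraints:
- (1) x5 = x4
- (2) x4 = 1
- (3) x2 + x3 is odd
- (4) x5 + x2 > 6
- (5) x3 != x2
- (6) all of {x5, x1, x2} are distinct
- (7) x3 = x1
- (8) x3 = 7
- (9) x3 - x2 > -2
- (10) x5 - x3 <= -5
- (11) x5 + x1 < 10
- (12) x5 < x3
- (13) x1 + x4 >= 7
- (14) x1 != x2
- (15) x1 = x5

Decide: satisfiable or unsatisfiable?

Unsatisfiable

Constraint 8 fixes x3 = 7 and constraint 2 fixes x4 = 1. Constraints 1, 7, and 15 give x3 = x1 = x5 = x4, so x3 = x4. But 7 ≠ 1 — contradiction.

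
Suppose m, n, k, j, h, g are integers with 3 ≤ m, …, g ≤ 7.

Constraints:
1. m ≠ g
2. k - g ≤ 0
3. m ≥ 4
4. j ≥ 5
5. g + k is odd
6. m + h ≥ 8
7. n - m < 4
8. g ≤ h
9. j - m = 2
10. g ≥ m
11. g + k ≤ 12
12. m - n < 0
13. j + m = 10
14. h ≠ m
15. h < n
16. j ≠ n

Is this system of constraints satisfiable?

Satisfiable

One satisfying assignment is m = 4, n = 7, k = 5, j = 6, h = 6, g = 6.
For the less obvious constraints — constraint 2: k - g = -1; constraint 6: m + h = 10; constraint 7: n - m = 3 — and the others hold by inspection.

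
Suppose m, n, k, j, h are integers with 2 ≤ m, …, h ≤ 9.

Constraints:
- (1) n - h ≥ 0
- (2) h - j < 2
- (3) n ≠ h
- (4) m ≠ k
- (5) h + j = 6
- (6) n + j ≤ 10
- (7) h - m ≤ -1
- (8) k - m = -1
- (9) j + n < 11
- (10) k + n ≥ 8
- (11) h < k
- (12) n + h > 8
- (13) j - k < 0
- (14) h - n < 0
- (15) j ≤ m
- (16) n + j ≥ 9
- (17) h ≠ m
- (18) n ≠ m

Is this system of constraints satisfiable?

One satisfying assignment is m = 5, n = 6, k = 4, j = 3, h = 3.
For the less obvious constraints — constraint 1: n - h = 3; constraint 2: h - j = 0 — and the others hold by inspection.

Satisfiable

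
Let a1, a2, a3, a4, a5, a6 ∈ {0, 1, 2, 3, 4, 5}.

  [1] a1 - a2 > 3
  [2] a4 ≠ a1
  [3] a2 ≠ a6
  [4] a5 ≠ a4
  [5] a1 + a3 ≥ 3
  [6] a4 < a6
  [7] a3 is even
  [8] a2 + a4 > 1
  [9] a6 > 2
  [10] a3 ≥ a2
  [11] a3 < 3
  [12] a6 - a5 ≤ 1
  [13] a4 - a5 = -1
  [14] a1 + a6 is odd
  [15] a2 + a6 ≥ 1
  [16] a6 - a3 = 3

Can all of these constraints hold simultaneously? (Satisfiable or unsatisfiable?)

The assignment a1 = 4, a2 = 0, a3 = 0, a4 = 2, a5 = 3, a6 = 3 works:
  constraint 1 holds since a1 - a2 = 4.
  constraint 5 holds since a1 + a3 = 4.
The rest check out directly.

Satisfiable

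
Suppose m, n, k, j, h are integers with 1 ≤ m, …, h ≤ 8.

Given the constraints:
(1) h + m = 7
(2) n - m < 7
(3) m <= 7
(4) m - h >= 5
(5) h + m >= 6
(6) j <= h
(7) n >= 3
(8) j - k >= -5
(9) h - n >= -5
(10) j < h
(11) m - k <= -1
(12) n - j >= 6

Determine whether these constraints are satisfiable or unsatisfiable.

Constraints 4, 8, 9, 11, and 12 give h − n ≥ -5, n − j ≥ 6, j − k ≥ -5, k − m ≥ 1, m − h ≥ 5.
Adding all 5 inequalities: the left sides telescope to 0, and the right sides sum to (-5) + 6 + (-5) + 1 + 5 = 2. So 0 ≥ 2, which is false.

Unsatisfiable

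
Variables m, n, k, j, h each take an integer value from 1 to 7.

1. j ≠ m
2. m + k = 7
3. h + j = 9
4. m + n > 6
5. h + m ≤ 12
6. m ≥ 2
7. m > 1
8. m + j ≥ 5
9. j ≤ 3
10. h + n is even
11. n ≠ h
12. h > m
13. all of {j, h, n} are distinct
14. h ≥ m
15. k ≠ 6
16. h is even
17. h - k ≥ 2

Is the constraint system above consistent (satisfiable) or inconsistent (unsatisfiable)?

Satisfiable

The assignment m = 4, n = 4, k = 3, j = 3, h = 6 works:
  constraint 2 holds since m + k = 7.
  constraint 3 holds since h + j = 9.
  constraint 4 holds since m + n = 8.
The rest check out directly.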